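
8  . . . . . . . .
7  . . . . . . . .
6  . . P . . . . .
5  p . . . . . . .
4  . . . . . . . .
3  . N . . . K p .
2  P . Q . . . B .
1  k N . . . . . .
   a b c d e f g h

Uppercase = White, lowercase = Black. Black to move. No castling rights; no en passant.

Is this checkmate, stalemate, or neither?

Black to move; black king on a1.
In check: yes, from the white knight on b3.
King squares — b1: attacked by Qc2; a2: attacked by Qc2; b2: attacked by Qc2.
Legal moves for Black: none.
In check with no legal moves → checkmate.

checkmate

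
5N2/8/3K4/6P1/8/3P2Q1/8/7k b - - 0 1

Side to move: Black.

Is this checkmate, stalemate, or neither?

Black to move; black king on h1.
In check: no.
King squares — g1: attacked by Qg3; g2: attacked by Qg3; h2: attacked by Qg3.
Legal moves for Black: none.
Not in check and no legal moves → stalemate.

stalemate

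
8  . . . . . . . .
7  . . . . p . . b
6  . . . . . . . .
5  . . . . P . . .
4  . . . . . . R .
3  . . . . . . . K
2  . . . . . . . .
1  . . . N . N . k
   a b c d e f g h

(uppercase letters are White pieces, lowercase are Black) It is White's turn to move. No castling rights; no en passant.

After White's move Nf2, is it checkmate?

yes

After Nf2: black king on h1; in check: yes, from the white knight on f2.
King squares — g1: attacked by Rg4; g2: attacked by Kh3; h2: attacked by Nf1.
Black has no legal moves → checkmate.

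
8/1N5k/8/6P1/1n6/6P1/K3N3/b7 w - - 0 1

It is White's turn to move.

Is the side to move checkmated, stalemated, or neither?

White to move; white king on a2.
In check: yes, from the black knight on b4.
King squares — a1: available; b1: available; b2: attacked by Ba1; a3: available; b3: available.
Legal moves for White: Kb3, Ka3, Kb1, Kxa1.
White is in check but has 4 legal moves → neither.

neither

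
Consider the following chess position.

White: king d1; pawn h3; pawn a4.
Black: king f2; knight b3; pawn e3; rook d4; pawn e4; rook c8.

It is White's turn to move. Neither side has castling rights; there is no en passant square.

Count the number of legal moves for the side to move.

0

White to move; king on d1.
In check: yes, from the black rook on d4.
Legal moves: none.
Count: 0.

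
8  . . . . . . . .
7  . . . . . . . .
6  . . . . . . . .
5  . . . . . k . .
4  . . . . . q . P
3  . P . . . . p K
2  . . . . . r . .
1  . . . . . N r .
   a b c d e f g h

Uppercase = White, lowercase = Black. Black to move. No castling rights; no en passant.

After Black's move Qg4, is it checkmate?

yes

After Qg4: white king on h3; in check: yes, from the black queen on g4.
King squares — g2: attacked by Rg1; h2: attacked by Rf2; g3: attacked by Rg1; g4: attacked by Kf5; h4: own pawn.
White has no legal moves → checkmate.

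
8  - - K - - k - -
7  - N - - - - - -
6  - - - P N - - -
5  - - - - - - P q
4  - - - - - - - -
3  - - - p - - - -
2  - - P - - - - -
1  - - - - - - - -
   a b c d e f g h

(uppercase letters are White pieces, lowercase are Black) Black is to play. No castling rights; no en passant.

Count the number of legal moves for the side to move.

Black to move; king on f8.
In check: yes, from the white knight on e6.
Legal moves: Kg8, Ke8, Kf7.
Count: 3.

3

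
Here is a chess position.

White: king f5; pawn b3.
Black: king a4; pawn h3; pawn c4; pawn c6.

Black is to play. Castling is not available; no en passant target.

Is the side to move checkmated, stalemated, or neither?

Black to move; black king on a4.
In check: yes, from the white pawn on b3.
King squares — a3: available; b3: available; b4: available; a5: available; b5: available.
Legal moves for Black: Kb5, Ka5, Kb4, Kxb3, Ka3, cxb3.
Black is in check but has 6 legal moves → neither.

neither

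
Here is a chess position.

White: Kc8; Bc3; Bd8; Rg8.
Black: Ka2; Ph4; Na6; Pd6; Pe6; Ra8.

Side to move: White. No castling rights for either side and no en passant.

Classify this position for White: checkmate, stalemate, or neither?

neither

White to move; white king on c8.
In check: yes, from the black rook on a8.
King squares — b7: available; c7: attacked by Na6; d7: available; b8: attacked by Na6; d8: own bishop.
Legal moves for White: Kd7, Kb7.
White is in check but has 2 legal moves → neither.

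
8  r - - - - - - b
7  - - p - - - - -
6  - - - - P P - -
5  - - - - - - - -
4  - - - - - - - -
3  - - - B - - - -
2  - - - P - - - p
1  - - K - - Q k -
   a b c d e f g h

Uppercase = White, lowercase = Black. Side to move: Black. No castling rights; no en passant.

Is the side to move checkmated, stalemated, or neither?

Black to move; black king on g1.
In check: yes, from the white queen on f1.
King squares — f1: attacked by Bd3; h1: attacked by Qf1; f2: attacked by Qf1; g2: attacked by Qf1; h2: own pawn.
Legal moves for Black: none.
In check with no legal moves → checkmate.

checkmate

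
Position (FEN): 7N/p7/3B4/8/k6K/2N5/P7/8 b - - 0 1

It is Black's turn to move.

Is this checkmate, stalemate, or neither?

Black to move; black king on a4.
In check: yes, from the white knight on c3.
Legal moves for Black: Ka5.
Black is in check but has 1 legal move → neither.

neither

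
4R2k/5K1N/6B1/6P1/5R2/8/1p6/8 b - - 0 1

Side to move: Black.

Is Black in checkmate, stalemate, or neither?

Black to move; black king on h8.
In check: yes, from the white rook on e8.
King squares — g7: attacked by Kf7; h7: attacked by Bg6; g8: attacked by Kf7.
Legal moves for Black: none.
In check with no legal moves → checkmate.

checkmate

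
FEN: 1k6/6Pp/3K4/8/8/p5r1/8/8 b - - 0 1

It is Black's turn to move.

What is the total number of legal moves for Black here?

19

Black to move; king on b8.
In check: no.
Legal moves: Kc8, Ka8, Kb7, Ka7, Rxg7, Rg6+, Rg5, Rg4, Rh3, Rf3, Re3, Rd3+, Rc3, Rb3, Rg2, Rg1, h6, a2, h5.
Count: 19.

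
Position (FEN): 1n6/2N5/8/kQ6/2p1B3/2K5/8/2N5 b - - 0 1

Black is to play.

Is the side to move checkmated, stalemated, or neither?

Black to move; black king on a5.
In check: yes, from the white queen on b5.
King squares — a4: attacked by Qb5; b4: attacked by Kc3; b5: attacked by Nc7; a6: attacked by Qb5; b6: attacked by Qb5.
Legal moves for Black: none.
In check with no legal moves → checkmate.

checkmate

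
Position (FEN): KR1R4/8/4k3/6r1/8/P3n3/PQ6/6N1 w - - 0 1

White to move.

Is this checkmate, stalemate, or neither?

White to move; white king on a8.
In check: no.
Legal moves for White include: Rh8, Rg8, Rf8, Re8+, Rdc8, Rd7, Rd6+, Rd5, Rd4, Rd3, Rd2, Rd1, Rbc8, Rb7, Rb6+, Rb5, Rb4, Rb3, ... (list truncated; more exist).
White has legal moves and is not in check → neither.

neither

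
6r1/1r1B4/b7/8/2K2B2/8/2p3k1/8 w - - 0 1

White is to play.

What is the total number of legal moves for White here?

5

White to move; king on c4.
In check: yes, from the black bishop on a6.
Legal moves: Kd5, Kc5, Kd4, Kc3, Bb5.
Count: 5.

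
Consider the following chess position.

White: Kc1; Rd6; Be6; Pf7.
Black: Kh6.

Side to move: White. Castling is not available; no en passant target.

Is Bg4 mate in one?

no

After Bg4: black king on h6; in check: yes, from the white rook on d6.
Black has 3 legal replies: Kh7, Kg7, Kg5.
In check but a legal move exists → not checkmate.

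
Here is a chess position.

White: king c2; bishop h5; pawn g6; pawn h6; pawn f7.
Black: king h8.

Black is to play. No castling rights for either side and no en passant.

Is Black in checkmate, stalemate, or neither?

Black to move; black king on h8.
In check: no.
King squares — g7: attacked by Ph6; h7: attacked by Pg6; g8: attacked by Pf7.
Legal moves for Black: none.
Not in check and no legal moves → stalemate.

stalemate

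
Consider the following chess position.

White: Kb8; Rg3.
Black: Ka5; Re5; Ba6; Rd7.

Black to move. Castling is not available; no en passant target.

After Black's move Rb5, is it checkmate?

no

After Rb5: white king on b8; in check: yes, from the black rook on b5.
White has 1 legal reply: Ka8.
In check but a legal move exists → not checkmate.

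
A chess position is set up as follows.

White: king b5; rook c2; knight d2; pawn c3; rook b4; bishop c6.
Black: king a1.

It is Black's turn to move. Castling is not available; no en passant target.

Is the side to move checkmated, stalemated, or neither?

stalemate

Black to move; black king on a1.
In check: no.
King squares — b1: attacked by Nd2; a2: attacked by Rc2; b2: attacked by Rc2.
Legal moves for Black: none.
Not in check and no legal moves → stalemate.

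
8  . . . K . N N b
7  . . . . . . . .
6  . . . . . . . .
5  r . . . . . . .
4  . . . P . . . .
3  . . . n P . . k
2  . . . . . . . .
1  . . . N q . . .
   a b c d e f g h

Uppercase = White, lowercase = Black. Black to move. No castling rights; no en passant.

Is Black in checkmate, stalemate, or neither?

neither

Black to move; black king on h3.
In check: no.
Legal moves for Black include: Bg7, Bf6+, Be5, Bxd4, Ra8+, Ra7, Ra6, Rh5, Rg5, Rf5, Re5, Rd5+, Rc5, Rb5, Ra4, Ra3, Ra2, Ra1, ... (list truncated; more exist).
Black has legal moves and is not in check → neither.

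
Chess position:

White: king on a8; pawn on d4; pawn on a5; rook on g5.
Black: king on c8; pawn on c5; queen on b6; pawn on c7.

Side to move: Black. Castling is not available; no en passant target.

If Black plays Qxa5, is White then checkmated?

yes

After Qxa5: white king on a8; in check: yes, from the black queen on a5.
King squares — a7: attacked by Qa5; b7: attacked by Kc8; b8: attacked by Kc8.
White has no legal moves → checkmate.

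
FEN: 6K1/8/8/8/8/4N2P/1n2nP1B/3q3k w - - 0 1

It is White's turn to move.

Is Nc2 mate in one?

After Nc2: black king on h1; in check: no.
Black is not in check, so this cannot be checkmate.

no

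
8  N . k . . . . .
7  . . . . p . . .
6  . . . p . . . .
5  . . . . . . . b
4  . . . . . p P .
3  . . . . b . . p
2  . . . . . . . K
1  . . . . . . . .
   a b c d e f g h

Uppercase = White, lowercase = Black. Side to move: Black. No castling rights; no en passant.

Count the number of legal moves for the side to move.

20

Black to move; king on c8.
In check: no.
Legal moves: Kd8, Kb8, Kd7, Kb7, Be8, Bf7, Bg6, Bxg4, Ba7, Bb6, Bc5, Bd4, Bf2, Bd2, Bg1+, Bc1, e6, d5, f3, e5.
Count: 20.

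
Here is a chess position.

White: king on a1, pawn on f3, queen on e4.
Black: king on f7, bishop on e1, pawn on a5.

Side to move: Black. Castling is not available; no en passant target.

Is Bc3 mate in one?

After Bc3: white king on a1; in check: yes, from the black bishop on c3.
White has 2 legal replies: Ka2, Kb1.
In check but a legal move exists → not checkmate.

no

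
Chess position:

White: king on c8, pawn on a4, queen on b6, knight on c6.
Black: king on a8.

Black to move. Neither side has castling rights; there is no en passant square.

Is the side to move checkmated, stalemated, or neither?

stalemate

Black to move; black king on a8.
In check: no.
King squares — a7: attacked by Qb6; b7: attacked by Qb6; b8: attacked by Qb6.
Legal moves for Black: none.
Not in check and no legal moves → stalemate.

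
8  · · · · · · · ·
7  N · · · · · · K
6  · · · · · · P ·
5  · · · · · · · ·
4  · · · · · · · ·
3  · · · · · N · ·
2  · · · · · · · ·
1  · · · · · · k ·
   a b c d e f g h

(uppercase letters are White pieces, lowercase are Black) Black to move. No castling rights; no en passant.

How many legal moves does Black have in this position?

Black to move; king on g1.
In check: yes, from the white knight on f3.
Legal moves: Kg2, Kf2, Kh1, Kf1.
Count: 4.

4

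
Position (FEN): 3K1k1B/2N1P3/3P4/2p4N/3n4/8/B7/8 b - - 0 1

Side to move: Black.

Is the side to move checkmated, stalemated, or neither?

checkmate

Black to move; black king on f8.
In check: yes, from the white pawn on e7.
King squares — e7: attacked by Pd6; f7: attacked by Ba2; g7: attacked by Nh5; e8: attacked by Nc7; g8: attacked by Ba2.
Legal moves for Black: none.
In check with no legal moves → checkmate.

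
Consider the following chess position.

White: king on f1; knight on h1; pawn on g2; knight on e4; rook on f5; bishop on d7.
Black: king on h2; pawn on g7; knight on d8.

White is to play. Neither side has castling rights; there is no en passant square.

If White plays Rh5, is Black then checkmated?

After Rh5: black king on h2; in check: yes, from the white rook on h5.
King squares — g1: attacked by Kf1; h1: attacked by Rh5; g2: attacked by Kf1; g3: attacked by Nh1; h3: attacked by Pg2.
Black has no legal moves → checkmate.

yes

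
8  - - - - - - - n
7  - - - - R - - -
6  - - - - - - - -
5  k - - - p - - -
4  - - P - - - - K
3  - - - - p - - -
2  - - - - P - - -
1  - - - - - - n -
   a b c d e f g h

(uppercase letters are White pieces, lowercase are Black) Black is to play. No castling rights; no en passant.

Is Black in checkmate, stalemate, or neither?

Black to move; black king on a5.
In check: no.
Legal moves for Black: Nf7, Ng6+, Kb6, Ka6, Kb4, Ka4, Nh3, Nf3+, Nxe2, e4.
Black has 10 legal moves and is not in check → neither.

neither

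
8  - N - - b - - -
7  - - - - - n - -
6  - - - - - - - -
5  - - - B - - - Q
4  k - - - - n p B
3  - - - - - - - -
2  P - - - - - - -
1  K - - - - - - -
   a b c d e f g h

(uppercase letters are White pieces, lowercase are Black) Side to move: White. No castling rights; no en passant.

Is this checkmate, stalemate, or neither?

neither

White to move; white king on a1.
In check: no.
Legal moves for White include: Nd7, Nc6, Na6, Qh8, Qh7, Qxf7, Qh6, Qg6, Qg5, Qf5, Qe5, Qxg4, Ba8, Bxf7, Bb7, Be6, Bc6+, Be4, ... (list truncated; more exist).
White has legal moves and is not in check → neither.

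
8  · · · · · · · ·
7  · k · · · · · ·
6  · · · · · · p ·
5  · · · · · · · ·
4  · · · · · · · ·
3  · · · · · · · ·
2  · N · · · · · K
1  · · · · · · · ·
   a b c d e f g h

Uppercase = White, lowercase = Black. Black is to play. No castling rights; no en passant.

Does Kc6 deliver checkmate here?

After Kc6: white king on h2; in check: no.
White is not in check, so this cannot be checkmate.

no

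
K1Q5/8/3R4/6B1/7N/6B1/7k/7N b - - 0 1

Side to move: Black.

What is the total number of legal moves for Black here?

Black to move; king on h2.
In check: yes, from the white bishop on g3.
Legal moves: Kxh1, Kg1.
Count: 2.

2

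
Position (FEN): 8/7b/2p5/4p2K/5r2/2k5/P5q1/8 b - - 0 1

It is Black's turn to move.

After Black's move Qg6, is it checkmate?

yes

After Qg6: white king on h5; in check: yes, from the black queen on g6.
King squares — g4: attacked by Rf4; h4: attacked by Rf4; g5: attacked by Qg6; g6: attacked by Bh7; h6: attacked by Qg6.
White has no legal moves → checkmate.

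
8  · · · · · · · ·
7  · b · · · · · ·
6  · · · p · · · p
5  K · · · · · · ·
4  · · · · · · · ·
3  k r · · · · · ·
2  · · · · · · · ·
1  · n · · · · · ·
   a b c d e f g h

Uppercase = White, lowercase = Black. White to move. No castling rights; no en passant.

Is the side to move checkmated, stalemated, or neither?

White to move; white king on a5.
In check: no.
King squares — a4: attacked by Ka3; b4: attacked by Ka3; b5: attacked by Rb3; a6: attacked by Bb7; b6: attacked by Rb3.
Legal moves for White: none.
Not in check and no legal moves → stalemate.

stalemate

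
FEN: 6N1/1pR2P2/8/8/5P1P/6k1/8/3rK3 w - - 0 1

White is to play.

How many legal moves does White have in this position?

White to move; king on e1.
In check: yes, from the black rook on d1.
Legal moves: Ke2, Kxd1.
Count: 2.

2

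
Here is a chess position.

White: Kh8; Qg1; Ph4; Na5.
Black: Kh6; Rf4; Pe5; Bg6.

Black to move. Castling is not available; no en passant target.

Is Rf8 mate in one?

After Rf8: white king on h8; in check: yes, from the black rook on f8.
King squares — g7: attacked by Kh6; h7: attacked by Bg6; g8: attacked by Rf8.
White has no legal moves → checkmate.

yes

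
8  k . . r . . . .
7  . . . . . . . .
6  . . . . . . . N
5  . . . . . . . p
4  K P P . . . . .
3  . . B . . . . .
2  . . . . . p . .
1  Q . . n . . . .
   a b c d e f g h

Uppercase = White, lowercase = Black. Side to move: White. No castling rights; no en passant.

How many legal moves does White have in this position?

White to move; king on a4.
In check: no.
Legal moves: Ng8, Nf7, Nf5, Ng4, Kb5+, Ka5, Kb3+, Ka3, Bh8, Bg7, Bf6, Be5, Bd4, Bd2, Bb2, Be1, Qa3, Qb2, Qa2, Qxd1, Qc1, Qb1, c5, b5.
Count: 24.

24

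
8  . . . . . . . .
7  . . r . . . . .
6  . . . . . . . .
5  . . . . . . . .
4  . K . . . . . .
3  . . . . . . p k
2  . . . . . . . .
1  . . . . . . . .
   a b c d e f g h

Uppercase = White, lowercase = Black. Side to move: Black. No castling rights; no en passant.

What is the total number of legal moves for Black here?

Black to move; king on h3.
In check: no.
Legal moves: Rc8, Rh7, Rg7, Rf7, Re7, Rd7, Rb7+, Ra7, Rc6, Rc5, Rc4+, Rc3, Rc2, Rc1, Kh4, Kg4, Kh2, Kg2, g2.
Count: 19.

19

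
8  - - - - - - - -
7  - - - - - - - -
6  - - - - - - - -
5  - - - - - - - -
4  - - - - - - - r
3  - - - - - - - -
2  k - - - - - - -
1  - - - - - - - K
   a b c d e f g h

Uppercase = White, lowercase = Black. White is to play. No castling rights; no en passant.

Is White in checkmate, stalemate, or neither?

neither

White to move; white king on h1.
In check: yes, from the black rook on h4.
Legal moves for White: Kg2, Kg1.
White is in check but has 2 legal moves → neither.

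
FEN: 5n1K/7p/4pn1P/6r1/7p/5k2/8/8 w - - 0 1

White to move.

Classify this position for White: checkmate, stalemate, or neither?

stalemate

White to move; white king on h8.
In check: no.
King squares — g7: attacked by Rg5; h7: attacked by Nf6; g8: attacked by Rg5.
Legal moves for White: none.
Not in check and no legal moves → stalemate.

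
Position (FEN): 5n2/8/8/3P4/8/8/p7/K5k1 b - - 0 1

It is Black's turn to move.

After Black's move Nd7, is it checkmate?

no

After Nd7: white king on a1; in check: no.
White is not in check, so this cannot be checkmate.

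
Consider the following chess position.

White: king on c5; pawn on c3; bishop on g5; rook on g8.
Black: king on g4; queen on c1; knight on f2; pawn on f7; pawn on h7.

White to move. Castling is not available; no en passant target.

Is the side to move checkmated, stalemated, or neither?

neither

White to move; white king on c5.
In check: no.
Legal moves for White include: Rh8, Rf8, Re8, Rd8, Rc8, Rb8, Ra8, Rg7, Rg6, Bd8+, Be7+, Bh6+, Bf6+, Bh4+, Bf4+, Be3+, Bd2+, Bxc1+, ... (list truncated; more exist).
White has legal moves and is not in check → neither.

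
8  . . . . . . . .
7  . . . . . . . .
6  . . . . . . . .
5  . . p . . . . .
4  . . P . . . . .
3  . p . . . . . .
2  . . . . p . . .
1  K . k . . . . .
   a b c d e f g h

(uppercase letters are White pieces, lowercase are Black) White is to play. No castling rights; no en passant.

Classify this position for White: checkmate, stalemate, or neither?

White to move; white king on a1.
In check: no.
King squares — b1: attacked by Kc1; a2: attacked by Pb3; b2: attacked by Kc1.
Legal moves for White: none.
Not in check and no legal moves → stalemate.

stalemate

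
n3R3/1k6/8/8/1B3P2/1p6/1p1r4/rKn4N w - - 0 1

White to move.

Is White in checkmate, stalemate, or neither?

White to move; white king on b1.
In check: yes, from the black rook on a1.
King squares — a1: attacked by Pb2; c1: attacked by Ra1; a2: attacked by Ra1; b2: attacked by Rd2; c2: attacked by Rd2.
Legal moves for White: none.
In check with no legal moves → checkmate.

checkmate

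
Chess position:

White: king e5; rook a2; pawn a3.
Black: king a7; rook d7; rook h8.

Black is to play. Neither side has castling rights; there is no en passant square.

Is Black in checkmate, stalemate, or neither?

Black to move; black king on a7.
In check: no.
Legal moves for Black include: Rg8, Rf8, Re8+, Rhd8, Rc8, Rb8, Ra8, Rhh7, Rh6, Rh5+, Rh4, Rh3, Rh2, Rh1, Rdd8, Rdh7, Rg7, Rf7, ... (list truncated; more exist).
Black has legal moves and is not in check → neither.

neither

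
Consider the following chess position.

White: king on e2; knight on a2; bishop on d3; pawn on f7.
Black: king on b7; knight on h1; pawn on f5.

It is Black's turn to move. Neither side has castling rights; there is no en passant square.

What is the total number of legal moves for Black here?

Black to move; king on b7.
In check: no.
Legal moves: Kc8, Kb8, Ka8, Kc7, Ka7, Kc6, Kb6, Ng3+, Nf2, f4.
Count: 10.

10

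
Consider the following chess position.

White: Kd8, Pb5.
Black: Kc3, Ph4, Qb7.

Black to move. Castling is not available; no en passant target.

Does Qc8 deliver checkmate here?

no

After Qc8: white king on d8; in check: yes, from the black queen on c8.
White has 2 legal replies: Kxc8, Ke7.
In check but a legal move exists → not checkmate.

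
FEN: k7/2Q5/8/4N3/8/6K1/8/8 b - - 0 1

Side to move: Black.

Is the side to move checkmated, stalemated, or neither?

Black to move; black king on a8.
In check: no.
King squares — a7: attacked by Qc7; b7: attacked by Qc7; b8: attacked by Qc7.
Legal moves for Black: none.
Not in check and no legal moves → stalemate.

stalemate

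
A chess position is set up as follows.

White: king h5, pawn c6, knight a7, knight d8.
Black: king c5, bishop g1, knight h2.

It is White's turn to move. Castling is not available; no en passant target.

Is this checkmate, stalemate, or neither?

neither

White to move; white king on h5.
In check: no.
Legal moves for White: Nf7, Nb7+, Ne6+, Nc8, Nb5, Kh6, Kg6, Kg5, Kh4, c7.
White has 10 legal moves and is not in check → neither.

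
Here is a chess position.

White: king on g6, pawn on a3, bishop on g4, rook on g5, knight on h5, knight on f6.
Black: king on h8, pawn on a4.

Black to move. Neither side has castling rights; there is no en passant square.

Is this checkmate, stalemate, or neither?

stalemate

Black to move; black king on h8.
In check: no.
King squares — g7: attacked by Nh5; h7: attacked by Nf6; g8: attacked by Nf6.
Legal moves for Black: none.
Not in check and no legal moves → stalemate.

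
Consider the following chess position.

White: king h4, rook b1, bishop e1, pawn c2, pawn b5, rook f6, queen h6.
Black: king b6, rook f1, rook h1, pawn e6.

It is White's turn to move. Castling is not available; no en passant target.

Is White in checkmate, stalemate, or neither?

neither

White to move; white king on h4.
In check: yes, from the black rook on h1.
Legal moves for White: Kg5, Kg4, Kg3.
White is in check but has 3 legal moves → neither.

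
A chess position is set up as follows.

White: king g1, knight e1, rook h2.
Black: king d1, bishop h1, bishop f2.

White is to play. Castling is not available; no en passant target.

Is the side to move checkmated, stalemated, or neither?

neither

White to move; white king on g1.
In check: yes, from the black bishop on f2.
Legal moves for White: Kxf2, Kxh1, Kf1, Rxf2.
White is in check but has 4 legal moves → neither.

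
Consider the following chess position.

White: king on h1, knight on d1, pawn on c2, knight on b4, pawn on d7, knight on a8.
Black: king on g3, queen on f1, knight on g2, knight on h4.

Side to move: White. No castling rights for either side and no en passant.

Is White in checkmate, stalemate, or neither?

checkmate

White to move; white king on h1.
In check: yes, from the black queen on f1.
King squares — g1: attacked by Qf1; g2: attacked by Qf1; h2: attacked by Kg3.
Legal moves for White: none.
In check with no legal moves → checkmate.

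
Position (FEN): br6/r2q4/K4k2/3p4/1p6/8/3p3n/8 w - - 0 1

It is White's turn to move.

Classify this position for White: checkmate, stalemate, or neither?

checkmate

White to move; white king on a6.
In check: yes, from the black rook on a7.
King squares — a5: attacked by Ra7; b5: attacked by Qd7; b6: attacked by Rb8; a7: attacked by Qd7; b7: attacked by Ra7.
Legal moves for White: none.
In check with no legal moves → checkmate.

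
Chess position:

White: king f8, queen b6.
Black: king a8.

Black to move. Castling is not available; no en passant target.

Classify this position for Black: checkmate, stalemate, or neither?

stalemate

Black to move; black king on a8.
In check: no.
King squares — a7: attacked by Qb6; b7: attacked by Qb6; b8: attacked by Qb6.
Legal moves for Black: none.
Not in check and no legal moves → stalemate.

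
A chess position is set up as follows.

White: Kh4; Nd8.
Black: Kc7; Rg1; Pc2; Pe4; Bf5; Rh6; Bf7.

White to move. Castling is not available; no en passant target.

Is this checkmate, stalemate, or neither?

White to move; white king on h4.
In check: yes, from the black rook on h6.
King squares — g3: attacked by Rg1; h3: attacked by Bf5; g4: attacked by Rg1; g5: attacked by Rg1; h5: attacked by Rh6.
Legal moves for White: none.
In check with no legal moves → checkmate.

checkmate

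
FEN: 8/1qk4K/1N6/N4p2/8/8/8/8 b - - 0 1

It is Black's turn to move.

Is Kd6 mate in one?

no

After Kd6: white king on h7; in check: yes, from the black queen on b7.
White has 6 legal replies: Kh8, Kg8, Kh6, Kg6, Nd7, Nxb7+.
In check but a legal move exists → not checkmate.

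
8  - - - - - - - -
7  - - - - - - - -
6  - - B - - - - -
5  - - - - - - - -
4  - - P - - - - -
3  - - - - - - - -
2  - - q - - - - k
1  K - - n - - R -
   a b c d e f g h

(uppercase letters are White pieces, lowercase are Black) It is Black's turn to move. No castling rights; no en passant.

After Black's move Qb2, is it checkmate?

After Qb2: white king on a1; in check: yes, from the black queen on b2.
King squares — b1: attacked by Qb2; a2: attacked by Qb2; b2: attacked by Nd1.
White has no legal moves → checkmate.

yes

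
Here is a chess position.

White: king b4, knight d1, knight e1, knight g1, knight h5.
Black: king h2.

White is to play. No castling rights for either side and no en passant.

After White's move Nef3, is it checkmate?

no

After Nef3: black king on h2; in check: yes, from the white knight on f3.
Black has 2 legal replies: Kg2, Kh1.
In check but a legal move exists → not checkmate.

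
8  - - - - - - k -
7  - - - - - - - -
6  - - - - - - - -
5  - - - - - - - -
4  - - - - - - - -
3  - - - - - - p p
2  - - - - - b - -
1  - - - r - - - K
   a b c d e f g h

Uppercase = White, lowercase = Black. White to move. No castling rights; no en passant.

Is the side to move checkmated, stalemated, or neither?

White to move; white king on h1.
In check: yes, from the black rook on d1.
King squares — g1: attacked by Rd1; g2: attacked by Ph3; h2: attacked by Pg3.
Legal moves for White: none.
In check with no legal moves → checkmate.

checkmate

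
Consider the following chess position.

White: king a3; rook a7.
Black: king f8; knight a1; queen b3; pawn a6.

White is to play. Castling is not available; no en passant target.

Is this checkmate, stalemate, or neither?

checkmate

White to move; white king on a3.
In check: yes, from the black queen on b3.
King squares — a2: attacked by Qb3; b2: attacked by Qb3; b3: attacked by Na1; a4: attacked by Qb3; b4: attacked by Qb3.
Legal moves for White: none.
In check with no legal moves → checkmate.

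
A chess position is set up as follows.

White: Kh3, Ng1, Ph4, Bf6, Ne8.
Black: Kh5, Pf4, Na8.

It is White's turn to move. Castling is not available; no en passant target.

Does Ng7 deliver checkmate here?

no

After Ng7: black king on h5; in check: yes, from the white knight on g7.
Black has 2 legal replies: Kh6, Kg6.
In check but a legal move exists → not checkmate.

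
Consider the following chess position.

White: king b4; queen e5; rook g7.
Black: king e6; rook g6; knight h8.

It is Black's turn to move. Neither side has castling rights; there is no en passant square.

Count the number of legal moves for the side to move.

1

Black to move; king on e6.
In check: yes, from the white queen on e5.
Legal moves: Kxe5.
Count: 1.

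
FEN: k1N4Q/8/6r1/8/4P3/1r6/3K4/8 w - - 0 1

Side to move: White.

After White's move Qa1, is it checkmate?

After Qa1: black king on a8; in check: yes, from the white queen on a1.
Black has 4 legal replies: Kb8, Kb7, Ra6, Ra3.
In check but a legal move exists → not checkmate.

no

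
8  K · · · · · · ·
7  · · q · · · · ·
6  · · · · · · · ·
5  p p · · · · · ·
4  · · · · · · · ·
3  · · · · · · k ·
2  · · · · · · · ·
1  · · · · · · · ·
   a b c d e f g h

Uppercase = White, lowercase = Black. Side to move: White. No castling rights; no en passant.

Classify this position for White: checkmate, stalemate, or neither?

stalemate

White to move; white king on a8.
In check: no.
King squares — a7: attacked by Qc7; b7: attacked by Qc7; b8: attacked by Qc7.
Legal moves for White: none.
Not in check and no legal moves → stalemate.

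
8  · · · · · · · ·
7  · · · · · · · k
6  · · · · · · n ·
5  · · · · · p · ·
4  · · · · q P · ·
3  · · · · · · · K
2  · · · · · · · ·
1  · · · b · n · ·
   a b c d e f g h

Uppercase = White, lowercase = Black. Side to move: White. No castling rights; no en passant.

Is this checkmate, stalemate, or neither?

stalemate

White to move; white king on h3.
In check: no.
King squares — g2: attacked by Qe4; h2: attacked by Nf1; g3: attacked by Nf1; g4: attacked by Bd1; h4: attacked by Ng6.
Legal moves for White: none.
Not in check and no legal moves → stalemate.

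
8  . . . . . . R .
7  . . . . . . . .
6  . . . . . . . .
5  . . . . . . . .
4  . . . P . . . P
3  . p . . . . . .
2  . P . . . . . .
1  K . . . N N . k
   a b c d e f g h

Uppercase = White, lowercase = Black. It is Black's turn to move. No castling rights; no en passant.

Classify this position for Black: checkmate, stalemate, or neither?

Black to move; black king on h1.
In check: no.
King squares — g1: attacked by Rg8; g2: attacked by Ne1; h2: attacked by Nf1.
Legal moves for Black: none.
Not in check and no legal moves → stalemate.

stalemate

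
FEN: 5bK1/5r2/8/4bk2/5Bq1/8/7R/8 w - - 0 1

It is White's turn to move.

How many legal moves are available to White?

2

White to move; king on g8.
In check: yes, from the black queen on g4.
Legal moves: Kxf7, Bg5.
Count: 2.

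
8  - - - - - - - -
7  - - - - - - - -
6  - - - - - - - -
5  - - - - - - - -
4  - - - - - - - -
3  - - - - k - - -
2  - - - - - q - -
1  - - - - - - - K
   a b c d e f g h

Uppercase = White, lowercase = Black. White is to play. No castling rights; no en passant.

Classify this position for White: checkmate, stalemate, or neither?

White to move; white king on h1.
In check: no.
King squares — g1: attacked by Qf2; g2: attacked by Qf2; h2: attacked by Qf2.
Legal moves for White: none.
Not in check and no legal moves → stalemate.

stalemate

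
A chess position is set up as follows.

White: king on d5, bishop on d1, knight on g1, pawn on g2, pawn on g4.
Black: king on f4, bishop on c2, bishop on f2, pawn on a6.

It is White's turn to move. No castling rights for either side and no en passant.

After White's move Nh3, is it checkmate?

After Nh3: black king on f4; in check: yes, from the white knight on h3.
Black has 2 legal replies: Kg3, Ke3.
In check but a legal move exists → not checkmate.

no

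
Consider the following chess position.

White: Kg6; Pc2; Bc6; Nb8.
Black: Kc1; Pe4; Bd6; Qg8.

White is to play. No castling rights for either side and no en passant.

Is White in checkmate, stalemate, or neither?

White to move; white king on g6.
In check: yes, from the black queen on g8.
Legal moves for White: Kh6, Kf6, Kh5, Kf5.
White is in check but has 4 legal moves → neither.

neither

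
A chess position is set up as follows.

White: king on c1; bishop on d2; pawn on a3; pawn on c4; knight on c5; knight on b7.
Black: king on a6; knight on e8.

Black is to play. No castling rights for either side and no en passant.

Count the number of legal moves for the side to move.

Black to move; king on a6.
In check: yes, from the white knight on c5.
Legal moves: Ka7, Kb6.
Count: 2.

2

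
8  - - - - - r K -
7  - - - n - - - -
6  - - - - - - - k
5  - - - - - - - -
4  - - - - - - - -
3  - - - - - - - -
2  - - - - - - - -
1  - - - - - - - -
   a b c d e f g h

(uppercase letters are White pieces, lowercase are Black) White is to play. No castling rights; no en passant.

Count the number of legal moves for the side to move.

0

White to move; king on g8.
In check: yes, from the black rook on f8.
Legal moves: none.
Count: 0.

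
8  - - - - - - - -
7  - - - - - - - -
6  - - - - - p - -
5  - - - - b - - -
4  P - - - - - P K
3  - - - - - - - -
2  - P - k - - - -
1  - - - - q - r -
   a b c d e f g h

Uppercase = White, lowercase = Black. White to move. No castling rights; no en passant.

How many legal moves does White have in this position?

2

White to move; king on h4.
In check: yes, from the black queen on e1.
Legal moves: Kh5, Kh3.
Count: 2.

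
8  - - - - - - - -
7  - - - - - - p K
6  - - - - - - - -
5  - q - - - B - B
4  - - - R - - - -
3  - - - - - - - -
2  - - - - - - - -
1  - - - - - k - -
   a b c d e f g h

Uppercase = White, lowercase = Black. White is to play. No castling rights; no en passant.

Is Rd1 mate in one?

no

After Rd1: black king on f1; in check: yes, from the white rook on d1.
Black has 2 legal replies: Kg2, Kf2.
In check but a legal move exists → not checkmate.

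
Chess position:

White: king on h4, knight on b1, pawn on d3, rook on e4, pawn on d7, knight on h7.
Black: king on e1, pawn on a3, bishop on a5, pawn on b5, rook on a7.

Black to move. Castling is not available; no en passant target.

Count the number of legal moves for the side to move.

Black to move; king on e1.
In check: yes, from the white rook on e4.
Legal moves: Kf2, Kf1, Kd1.
Count: 3.

3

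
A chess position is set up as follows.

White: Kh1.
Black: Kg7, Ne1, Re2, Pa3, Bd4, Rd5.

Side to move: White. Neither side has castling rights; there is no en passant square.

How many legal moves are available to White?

0

White to move; king on h1.
In check: no.
Legal moves: none.
Count: 0.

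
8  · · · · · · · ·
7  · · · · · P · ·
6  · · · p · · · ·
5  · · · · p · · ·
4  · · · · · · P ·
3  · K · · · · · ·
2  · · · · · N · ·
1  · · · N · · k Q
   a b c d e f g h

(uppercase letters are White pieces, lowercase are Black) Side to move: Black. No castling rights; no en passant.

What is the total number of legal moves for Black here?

Black to move; king on g1.
In check: yes, from the white queen on h1.
Legal moves: none.
Count: 0.

0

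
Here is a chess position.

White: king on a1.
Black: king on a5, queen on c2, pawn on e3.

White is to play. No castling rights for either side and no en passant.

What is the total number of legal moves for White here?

White to move; king on a1.
In check: no.
Legal moves: none.
Count: 0.

0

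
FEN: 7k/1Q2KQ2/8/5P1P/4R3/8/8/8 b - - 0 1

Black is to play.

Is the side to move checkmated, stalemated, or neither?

stalemate

Black to move; black king on h8.
In check: no.
King squares — g7: attacked by Qf7; h7: attacked by Qf7; g8: attacked by Qf7.
Legal moves for Black: none.
Not in check and no legal moves → stalemate.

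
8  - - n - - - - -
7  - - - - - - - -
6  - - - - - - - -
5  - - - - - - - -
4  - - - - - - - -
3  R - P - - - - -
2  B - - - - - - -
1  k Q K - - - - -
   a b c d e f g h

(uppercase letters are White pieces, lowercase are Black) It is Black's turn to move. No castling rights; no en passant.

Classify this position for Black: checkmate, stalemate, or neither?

Black to move; black king on a1.
In check: yes, from the white queen on b1.
King squares — b1: attacked by Kc1; a2: attacked by Qb1; b2: attacked by Qb1.
Legal moves for Black: none.
In check with no legal moves → checkmate.

checkmate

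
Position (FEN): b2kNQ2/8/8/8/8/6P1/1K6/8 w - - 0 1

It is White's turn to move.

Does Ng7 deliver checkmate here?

After Ng7: black king on d8; in check: yes, from the white queen on f8.
Black has 2 legal replies: Kd7, Kc7.
In check but a legal move exists → not checkmate.

no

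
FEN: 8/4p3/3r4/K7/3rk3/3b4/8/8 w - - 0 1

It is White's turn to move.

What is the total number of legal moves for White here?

White to move; king on a5.
In check: no.
Legal moves: none.
Count: 0.

0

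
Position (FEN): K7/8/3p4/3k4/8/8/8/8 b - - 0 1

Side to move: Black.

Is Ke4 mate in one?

After Ke4: white king on a8; in check: no.
White is not in check, so this cannot be checkmate.

no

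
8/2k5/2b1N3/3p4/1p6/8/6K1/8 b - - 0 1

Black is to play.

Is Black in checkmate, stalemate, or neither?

Black to move; black king on c7.
In check: yes, from the white knight on e6.
Legal moves for Black: Kc8, Kb8, Kd7, Kb7, Kd6, Kb6.
Black is in check but has 6 legal moves → neither.

neither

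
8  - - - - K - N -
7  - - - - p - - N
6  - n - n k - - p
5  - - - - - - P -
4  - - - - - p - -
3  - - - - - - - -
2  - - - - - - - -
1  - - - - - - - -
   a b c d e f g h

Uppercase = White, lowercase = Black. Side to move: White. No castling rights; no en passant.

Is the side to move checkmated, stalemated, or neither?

White to move; white king on e8.
In check: yes, from the black knight on d6.
Legal moves for White: Kf8, Kd8.
White is in check but has 2 legal moves → neither.

neither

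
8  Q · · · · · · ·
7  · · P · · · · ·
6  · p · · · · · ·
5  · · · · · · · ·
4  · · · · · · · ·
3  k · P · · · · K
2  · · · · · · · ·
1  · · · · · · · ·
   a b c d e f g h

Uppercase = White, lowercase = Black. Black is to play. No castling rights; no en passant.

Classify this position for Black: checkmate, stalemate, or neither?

Black to move; black king on a3.
In check: yes, from the white queen on a8.
King squares — a2: attacked by Qa8; b2: available; b3: available; a4: attacked by Qa8; b4: attacked by Pc3.
Legal moves for Black: Kb3, Kb2.
Black is in check but has 2 legal moves → neither.

neither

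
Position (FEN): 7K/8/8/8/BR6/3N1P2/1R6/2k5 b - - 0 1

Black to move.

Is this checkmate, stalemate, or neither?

Black to move; black king on c1.
In check: yes, from the white knight on d3.
King squares — b1: attacked by Rb2; d1: attacked by Ba4; b2: attacked by Nd3; c2: attacked by Rb2; d2: attacked by Rb2.
Legal moves for Black: none.
In check with no legal moves → checkmate.

checkmate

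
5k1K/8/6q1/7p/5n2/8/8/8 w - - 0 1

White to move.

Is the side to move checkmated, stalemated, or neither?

stalemate

White to move; white king on h8.
In check: no.
King squares — g7: attacked by Qg6; h7: attacked by Qg6; g8: attacked by Qg6.
Legal moves for White: none.
Not in check and no legal moves → stalemate.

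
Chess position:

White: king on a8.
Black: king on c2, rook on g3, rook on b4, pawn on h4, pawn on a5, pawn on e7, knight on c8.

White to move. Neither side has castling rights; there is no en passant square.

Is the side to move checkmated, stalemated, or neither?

stalemate

White to move; white king on a8.
In check: no.
King squares — a7: attacked by Nc8; b7: attacked by Rb4; b8: attacked by Rb4.
Legal moves for White: none.
Not in check and no legal moves → stalemate.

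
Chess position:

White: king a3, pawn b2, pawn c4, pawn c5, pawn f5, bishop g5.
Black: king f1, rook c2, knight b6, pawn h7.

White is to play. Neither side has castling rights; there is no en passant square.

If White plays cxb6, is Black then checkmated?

After cxb6: black king on f1; in check: no.
Black is not in check, so this cannot be checkmate.

no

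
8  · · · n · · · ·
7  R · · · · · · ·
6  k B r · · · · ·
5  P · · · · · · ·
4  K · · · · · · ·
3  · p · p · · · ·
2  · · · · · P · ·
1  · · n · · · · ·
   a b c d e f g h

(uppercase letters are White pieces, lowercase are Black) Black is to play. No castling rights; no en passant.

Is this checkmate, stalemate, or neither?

checkmate

Black to move; black king on a6.
In check: yes, from the white rook on a7.
King squares — a5: attacked by Ka4; b5: attacked by Ka4; b6: attacked by Pa5; a7: attacked by Bb6; b7: attacked by Ra7.
Legal moves for Black: none.
In check with no legal moves → checkmate.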